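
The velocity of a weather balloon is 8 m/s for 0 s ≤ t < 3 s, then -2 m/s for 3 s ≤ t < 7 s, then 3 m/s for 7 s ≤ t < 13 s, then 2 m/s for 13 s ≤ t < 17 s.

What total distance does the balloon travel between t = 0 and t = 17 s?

Distance (not displacement) is the total path length: add the absolute areas under v-t.
0–3 s: |8| × 3 = 24 m
3–7 s: |-2| × 4 = 8 m
7–13 s: |3| × 6 = 18 m
13–17 s: |2| × 4 = 8 m
Total distance = 58 m

58 m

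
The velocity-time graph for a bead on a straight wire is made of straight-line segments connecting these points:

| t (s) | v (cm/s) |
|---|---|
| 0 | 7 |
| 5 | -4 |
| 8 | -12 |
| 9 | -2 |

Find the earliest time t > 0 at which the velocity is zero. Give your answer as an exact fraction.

v changes sign on 0–5 s (from 7 to -4); the graph is linear there, so v = 0 at t = 0 + (-7)·(5 − 0)/(-4 − 7) = 35/11 s.

t = 35/11 s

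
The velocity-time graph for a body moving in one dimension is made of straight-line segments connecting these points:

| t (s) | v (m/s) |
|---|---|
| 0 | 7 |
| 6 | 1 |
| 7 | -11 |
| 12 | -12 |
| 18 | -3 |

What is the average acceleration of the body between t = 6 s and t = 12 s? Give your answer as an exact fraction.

-13/6 m/s²

Average acceleration = Δv/Δt = (-12 − 1)/(12 − 6) = -13/6 m/s².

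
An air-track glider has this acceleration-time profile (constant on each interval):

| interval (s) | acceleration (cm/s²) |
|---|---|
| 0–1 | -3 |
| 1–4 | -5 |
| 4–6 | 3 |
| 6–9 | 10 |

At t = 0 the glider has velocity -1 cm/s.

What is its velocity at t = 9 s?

17 cm/s

Δv equals the area under the a-t graph; then v = v₀ + Δv.
0–1 s: -3 × 1 = -3 cm/s
1–4 s: -5 × 3 = -15 cm/s
4–6 s: 3 × 2 = 6 cm/s
6–9 s: 10 × 3 = 30 cm/s
Δv = 18 cm/s, so v(9) = -1 + (18) = 17 cm/s.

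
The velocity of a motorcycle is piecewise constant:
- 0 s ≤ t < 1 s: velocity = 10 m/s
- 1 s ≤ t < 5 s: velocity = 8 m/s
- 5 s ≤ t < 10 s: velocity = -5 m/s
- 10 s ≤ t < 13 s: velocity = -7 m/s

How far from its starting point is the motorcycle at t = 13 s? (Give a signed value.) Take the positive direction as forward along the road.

Displacement is the signed area under the v-t curve.
0–1 s: 10 × 1 = 10 m
1–5 s: 8 × 4 = 32 m
5–10 s: -5 × 5 = -25 m
10–13 s: -7 × 3 = -21 m
Net displacement = -4 m

-4 m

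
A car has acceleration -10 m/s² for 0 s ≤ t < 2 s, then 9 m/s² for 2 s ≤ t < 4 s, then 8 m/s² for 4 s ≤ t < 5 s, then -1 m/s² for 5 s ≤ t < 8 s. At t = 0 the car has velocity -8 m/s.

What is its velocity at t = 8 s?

Δv equals the area under the a-t graph; then v = v₀ + Δv.
0–2 s: -10 × 2 = -20 m/s
2–4 s: 9 × 2 = 18 m/s
4–5 s: 8 × 1 = 8 m/s
5–8 s: -1 × 3 = -3 m/s
Δv = 3 m/s, so v(8) = -8 + (3) = -5 m/s.

-5 m/s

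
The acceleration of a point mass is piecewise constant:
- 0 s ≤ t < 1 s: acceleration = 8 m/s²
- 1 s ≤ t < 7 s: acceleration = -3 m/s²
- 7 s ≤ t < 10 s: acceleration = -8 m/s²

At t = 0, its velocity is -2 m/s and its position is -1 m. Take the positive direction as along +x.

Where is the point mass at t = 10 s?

-89 m

On each constant-a segment, Δv = aΔt and Δx = v₀Δt + ½aΔt²; chain segment to segment.
0–1 s: v starts -2 m/s; Δx = -2·1 + ½·8·1² = 2 m; v ends 6 m/s.
1–7 s: v starts 6 m/s; Δx = 6·6 + ½·-3·6² = -18 m; v ends -12 m/s.
7–10 s: v starts -12 m/s; Δx = -12·3 + ½·-8·3² = -72 m; v ends -36 m/s.
x(10) = -1 + Σ Δx = -89 m.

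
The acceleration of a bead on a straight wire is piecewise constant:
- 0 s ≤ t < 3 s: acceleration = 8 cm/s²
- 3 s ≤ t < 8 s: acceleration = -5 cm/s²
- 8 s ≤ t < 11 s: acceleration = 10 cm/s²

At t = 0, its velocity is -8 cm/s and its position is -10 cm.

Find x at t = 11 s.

On each constant-a segment, Δv = aΔt and Δx = v₀Δt + ½aΔt²; chain segment to segment.
0–3 s: v starts -8 cm/s; Δx = -8·3 + ½·8·3² = 12 cm; v ends 16 cm/s.
3–8 s: v starts 16 cm/s; Δx = 16·5 + ½·-5·5² = 17.5 cm; v ends -9 cm/s.
8–11 s: v starts -9 cm/s; Δx = -9·3 + ½·10·3² = 18 cm; v ends 21 cm/s.
x(11) = -10 + Σ Δx = 37.5 cm.

37.5 cm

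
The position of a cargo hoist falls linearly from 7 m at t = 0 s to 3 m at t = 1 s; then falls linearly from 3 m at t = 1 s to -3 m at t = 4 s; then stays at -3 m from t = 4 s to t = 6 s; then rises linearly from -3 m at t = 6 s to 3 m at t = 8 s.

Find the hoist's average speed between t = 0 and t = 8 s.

Average speed = (total path length)/(elapsed time); on a piecewise-linear x-t graph the path length is Σ|Δx|.
0–1 s: |Δx| = |3 − 7| = 4 m
1–4 s: |Δx| = |-3 − 3| = 6 m
4–6 s: |Δx| = |-3 − -3| = 0 m
6–8 s: |Δx| = |3 − -3| = 6 m
Total path = 16 m; average speed = 16/8 = 2 m/s.

2 m/s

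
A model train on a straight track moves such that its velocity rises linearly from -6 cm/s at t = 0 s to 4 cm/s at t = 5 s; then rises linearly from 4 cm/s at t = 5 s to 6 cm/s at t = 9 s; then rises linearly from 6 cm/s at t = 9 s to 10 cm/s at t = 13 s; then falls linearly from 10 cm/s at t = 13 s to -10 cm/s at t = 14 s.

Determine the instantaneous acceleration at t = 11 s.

Acceleration is the slope of the v-t graph on 9–13 s: (10 − 6)/(13 − 9) = 1 cm/s².

1 cm/s²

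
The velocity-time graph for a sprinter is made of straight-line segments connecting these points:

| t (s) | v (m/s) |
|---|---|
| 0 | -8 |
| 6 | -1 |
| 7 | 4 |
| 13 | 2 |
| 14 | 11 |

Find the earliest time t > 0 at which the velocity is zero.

t = 6.2 s

v changes sign on 6–7 s (from -1 to 4); the graph is linear there, so v = 0 at t = 6 + (1)·(7 − 6)/(4 − -1) = 6.2 s.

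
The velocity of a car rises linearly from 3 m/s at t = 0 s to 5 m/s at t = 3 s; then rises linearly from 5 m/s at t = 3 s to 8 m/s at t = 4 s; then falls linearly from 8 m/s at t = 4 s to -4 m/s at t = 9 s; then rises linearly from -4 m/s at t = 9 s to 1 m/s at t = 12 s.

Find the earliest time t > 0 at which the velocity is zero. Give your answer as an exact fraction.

v changes sign on 4–9 s (from 8 to -4); the graph is linear there, so v = 0 at t = 4 + (-8)·(9 − 4)/(-4 − 8) = 22/3 s.

t = 22/3 s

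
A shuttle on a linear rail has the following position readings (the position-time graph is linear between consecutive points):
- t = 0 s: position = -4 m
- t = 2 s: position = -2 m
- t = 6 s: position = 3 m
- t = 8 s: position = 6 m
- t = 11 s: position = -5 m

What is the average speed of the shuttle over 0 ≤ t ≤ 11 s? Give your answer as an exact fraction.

Average speed = (total path length)/(elapsed time); on a piecewise-linear x-t graph the path length is Σ|Δx|.
0–2 s: |Δx| = |-2 − -4| = 2 m
2–6 s: |Δx| = |3 − -2| = 5 m
6–8 s: |Δx| = |6 − 3| = 3 m
8–11 s: |Δx| = |-5 − 6| = 11 m
Total path = 21 m; average speed = 21/11 = 21/11 m/s.

21/11 m/s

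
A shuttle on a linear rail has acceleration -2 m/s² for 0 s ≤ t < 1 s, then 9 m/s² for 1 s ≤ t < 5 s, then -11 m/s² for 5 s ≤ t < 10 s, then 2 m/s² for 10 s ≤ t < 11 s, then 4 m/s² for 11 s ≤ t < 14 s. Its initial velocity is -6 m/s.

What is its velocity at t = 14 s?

Δv equals the area under the a-t graph; then v = v₀ + Δv.
0–1 s: -2 × 1 = -2 m/s
1–5 s: 9 × 4 = 36 m/s
5–10 s: -11 × 5 = -55 m/s
10–11 s: 2 × 1 = 2 m/s
11–14 s: 4 × 3 = 12 m/s
Δv = -7 m/s, so v(14) = -6 + (-7) = -13 m/s.

-13 m/s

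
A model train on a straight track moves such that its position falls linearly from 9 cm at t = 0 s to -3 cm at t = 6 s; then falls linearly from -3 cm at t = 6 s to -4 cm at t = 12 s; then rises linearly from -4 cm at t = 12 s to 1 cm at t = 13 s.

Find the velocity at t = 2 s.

Velocity is the slope of the x-t graph on 0–6 s: (-3 − 9)/(6 − 0) = -2 cm/s.

-2 cm/s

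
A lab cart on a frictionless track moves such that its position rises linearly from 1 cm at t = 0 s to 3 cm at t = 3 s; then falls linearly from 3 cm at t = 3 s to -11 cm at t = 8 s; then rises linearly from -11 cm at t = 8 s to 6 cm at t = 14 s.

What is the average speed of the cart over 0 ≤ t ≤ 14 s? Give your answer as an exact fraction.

Average speed = (total path length)/(elapsed time); on a piecewise-linear x-t graph the path length is Σ|Δx|.
0–3 s: |Δx| = |3 − 1| = 2 cm
3–8 s: |Δx| = |-11 − 3| = 14 cm
8–14 s: |Δx| = |6 − -11| = 17 cm
Total path = 33 cm; average speed = 33/14 = 33/14 cm/s.

33/14 cm/s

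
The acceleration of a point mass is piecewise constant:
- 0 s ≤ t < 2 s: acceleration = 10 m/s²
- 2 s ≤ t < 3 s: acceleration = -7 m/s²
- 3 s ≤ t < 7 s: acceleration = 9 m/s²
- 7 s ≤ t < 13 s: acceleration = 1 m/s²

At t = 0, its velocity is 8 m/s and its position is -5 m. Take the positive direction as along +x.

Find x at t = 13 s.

571.5 m

On each constant-a segment, Δv = aΔt and Δx = v₀Δt + ½aΔt²; chain segment to segment.
0–2 s: v starts 8 m/s; Δx = 8·2 + ½·10·2² = 36 m; v ends 28 m/s.
2–3 s: v starts 28 m/s; Δx = 28·1 + ½·-7·1² = 24.5 m; v ends 21 m/s.
3–7 s: v starts 21 m/s; Δx = 21·4 + ½·9·4² = 156 m; v ends 57 m/s.
7–13 s: v starts 57 m/s; Δx = 57·6 + ½·1·6² = 360 m; v ends 63 m/s.
x(13) = -5 + Σ Δx = 571.5 m.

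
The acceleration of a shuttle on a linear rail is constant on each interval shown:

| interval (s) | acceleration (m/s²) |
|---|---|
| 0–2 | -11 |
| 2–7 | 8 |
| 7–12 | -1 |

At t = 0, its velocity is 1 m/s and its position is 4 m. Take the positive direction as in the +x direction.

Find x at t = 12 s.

On each constant-a segment, Δv = aΔt and Δx = v₀Δt + ½aΔt²; chain segment to segment.
0–2 s: v starts 1 m/s; Δx = 1·2 + ½·-11·2² = -20 m; v ends -21 m/s.
2–7 s: v starts -21 m/s; Δx = -21·5 + ½·8·5² = -5 m; v ends 19 m/s.
7–12 s: v starts 19 m/s; Δx = 19·5 + ½·-1·5² = 82.5 m; v ends 14 m/s.
x(12) = 4 + Σ Δx = 61.5 m.

61.5 m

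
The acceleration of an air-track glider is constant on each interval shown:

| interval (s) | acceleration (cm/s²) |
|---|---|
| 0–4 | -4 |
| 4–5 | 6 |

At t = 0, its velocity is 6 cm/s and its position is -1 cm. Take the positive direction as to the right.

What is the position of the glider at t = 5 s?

-16 cm

On each constant-a segment, Δv = aΔt and Δx = v₀Δt + ½aΔt²; chain segment to segment.
0–4 s: v starts 6 cm/s; Δx = 6·4 + ½·-4·4² = -8 cm; v ends -10 cm/s.
4–5 s: v starts -10 cm/s; Δx = -10·1 + ½·6·1² = -7 cm; v ends -4 cm/s.
x(5) = -1 + Σ Δx = -16 cm.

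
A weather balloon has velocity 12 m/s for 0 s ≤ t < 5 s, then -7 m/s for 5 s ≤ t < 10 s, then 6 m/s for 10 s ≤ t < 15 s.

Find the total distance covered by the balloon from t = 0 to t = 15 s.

125 m

Distance (not displacement) is the total path length: add the absolute areas under v-t.
0–5 s: |12| × 5 = 60 m
5–10 s: |-7| × 5 = 35 m
10–15 s: |6| × 5 = 30 m
Total distance = 125 m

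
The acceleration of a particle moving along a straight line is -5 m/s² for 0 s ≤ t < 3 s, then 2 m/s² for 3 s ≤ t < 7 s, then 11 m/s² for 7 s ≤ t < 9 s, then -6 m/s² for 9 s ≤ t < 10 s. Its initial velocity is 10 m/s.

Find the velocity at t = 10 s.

Δv equals the area under the a-t graph; then v = v₀ + Δv.
0–3 s: -5 × 3 = -15 m/s
3–7 s: 2 × 4 = 8 m/s
7–9 s: 11 × 2 = 22 m/s
9–10 s: -6 × 1 = -6 m/s
Δv = 9 m/s, so v(10) = 10 + (9) = 19 m/s.

19 m/s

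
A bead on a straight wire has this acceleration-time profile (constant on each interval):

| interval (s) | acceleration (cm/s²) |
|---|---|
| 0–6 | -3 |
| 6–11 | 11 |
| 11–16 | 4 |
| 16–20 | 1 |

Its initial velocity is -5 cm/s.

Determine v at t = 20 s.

Δv equals the area under the a-t graph; then v = v₀ + Δv.
0–6 s: -3 × 6 = -18 cm/s
6–11 s: 11 × 5 = 55 cm/s
11–16 s: 4 × 5 = 20 cm/s
16–20 s: 1 × 4 = 4 cm/s
Δv = 61 cm/s, so v(20) = -5 + (61) = 56 cm/s.

56 cm/s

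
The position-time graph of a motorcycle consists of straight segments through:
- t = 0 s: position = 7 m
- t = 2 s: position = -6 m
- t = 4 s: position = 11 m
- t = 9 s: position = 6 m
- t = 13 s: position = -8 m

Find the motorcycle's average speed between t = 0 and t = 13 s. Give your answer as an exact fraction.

Average speed = (total path length)/(elapsed time); on a piecewise-linear x-t graph the path length is Σ|Δx|.
0–2 s: |Δx| = |-6 − 7| = 13 m
2–4 s: |Δx| = |11 − -6| = 17 m
4–9 s: |Δx| = |6 − 11| = 5 m
9–13 s: |Δx| = |-8 − 6| = 14 m
Total path = 49 m; average speed = 49/13 = 49/13 m/s.

49/13 m/s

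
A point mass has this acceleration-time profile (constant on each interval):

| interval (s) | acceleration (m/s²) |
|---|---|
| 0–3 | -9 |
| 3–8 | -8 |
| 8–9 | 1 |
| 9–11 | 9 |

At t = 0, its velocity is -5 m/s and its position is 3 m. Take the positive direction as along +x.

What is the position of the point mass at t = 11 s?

On each constant-a segment, Δv = aΔt and Δx = v₀Δt + ½aΔt²; chain segment to segment.
0–3 s: v starts -5 m/s; Δx = -5·3 + ½·-9·3² = -55.5 m; v ends -32 m/s.
3–8 s: v starts -32 m/s; Δx = -32·5 + ½·-8·5² = -260 m; v ends -72 m/s.
8–9 s: v starts -72 m/s; Δx = -72·1 + ½·1·1² = -71.5 m; v ends -71 m/s.
9–11 s: v starts -71 m/s; Δx = -71·2 + ½·9·2² = -124 m; v ends -53 m/s.
x(11) = 3 + Σ Δx = -508 m.

-508 m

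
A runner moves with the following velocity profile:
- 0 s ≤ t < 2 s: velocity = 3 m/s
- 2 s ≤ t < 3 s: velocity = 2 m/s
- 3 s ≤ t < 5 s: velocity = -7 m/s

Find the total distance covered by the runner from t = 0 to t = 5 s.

22 m

Total distance travelled is ∫|v| dt — sum the magnitudes of each area piece.
0–2 s: |3| × 2 = 6 m
2–3 s: |2| × 1 = 2 m
3–5 s: |-7| × 2 = 14 m
Total distance = 22 m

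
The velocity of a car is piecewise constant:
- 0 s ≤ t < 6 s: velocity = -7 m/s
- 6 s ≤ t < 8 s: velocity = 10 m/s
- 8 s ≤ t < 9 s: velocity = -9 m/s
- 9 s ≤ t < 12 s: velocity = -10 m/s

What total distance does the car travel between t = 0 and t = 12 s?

101 m

Distance (not displacement) is the total path length: add the absolute areas under v-t.
0–6 s: |-7| × 6 = 42 m
6–8 s: |10| × 2 = 20 m
8–9 s: |-9| × 1 = 9 m
9–12 s: |-10| × 3 = 30 m
Total distance = 101 m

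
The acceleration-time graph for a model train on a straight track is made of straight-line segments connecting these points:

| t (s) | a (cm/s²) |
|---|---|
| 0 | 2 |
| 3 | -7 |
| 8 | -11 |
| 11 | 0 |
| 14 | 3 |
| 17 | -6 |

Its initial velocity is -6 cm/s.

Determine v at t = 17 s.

-75 cm/s

Δv equals the area under the a-t graph; then v = v₀ + Δv.
0–3 s: ½(2 + -7)(3) = -7.5 cm/s
3–8 s: ½(-7 + -11)(5) = -45 cm/s
8–11 s: ½(-11 + 0)(3) = -16.5 cm/s
11–14 s: ½(0 + 3)(3) = 4.5 cm/s
14–17 s: ½(3 + -6)(3) = -4.5 cm/s
Δv = -69 cm/s, so v(17) = -6 + (-69) = -75 cm/s.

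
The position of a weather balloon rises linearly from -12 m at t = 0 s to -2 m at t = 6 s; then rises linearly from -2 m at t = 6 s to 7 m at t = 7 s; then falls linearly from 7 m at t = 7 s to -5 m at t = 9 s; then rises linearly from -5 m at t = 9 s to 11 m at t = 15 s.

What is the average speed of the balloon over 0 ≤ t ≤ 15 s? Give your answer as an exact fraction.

Average speed = (total path length)/(elapsed time); on a piecewise-linear x-t graph the path length is Σ|Δx|.
0–6 s: |Δx| = |-2 − -12| = 10 m
6–7 s: |Δx| = |7 − -2| = 9 m
7–9 s: |Δx| = |-5 − 7| = 12 m
9–15 s: |Δx| = |11 − -5| = 16 m
Total path = 47 m; average speed = 47/15 = 47/15 m/s.

47/15 m/s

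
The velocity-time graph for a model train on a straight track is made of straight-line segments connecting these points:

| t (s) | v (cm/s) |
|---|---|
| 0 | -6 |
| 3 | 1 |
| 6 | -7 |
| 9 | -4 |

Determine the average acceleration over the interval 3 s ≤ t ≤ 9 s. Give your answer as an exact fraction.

Average acceleration = Δv/Δt = (-4 − 1)/(9 − 3) = -5/6 cm/s².

-5/6 cm/s²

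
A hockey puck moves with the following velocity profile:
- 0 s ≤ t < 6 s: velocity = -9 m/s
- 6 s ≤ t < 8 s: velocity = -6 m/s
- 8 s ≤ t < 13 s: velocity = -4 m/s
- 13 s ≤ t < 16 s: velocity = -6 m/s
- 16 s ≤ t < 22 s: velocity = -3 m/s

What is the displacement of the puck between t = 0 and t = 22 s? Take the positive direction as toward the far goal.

Displacement is the signed area under the v-t curve.
0–6 s: -9 × 6 = -54 m
6–8 s: -6 × 2 = -12 m
8–13 s: -4 × 5 = -20 m
13–16 s: -6 × 3 = -18 m
16–22 s: -3 × 6 = -18 m
Net displacement = -122 m

-122 m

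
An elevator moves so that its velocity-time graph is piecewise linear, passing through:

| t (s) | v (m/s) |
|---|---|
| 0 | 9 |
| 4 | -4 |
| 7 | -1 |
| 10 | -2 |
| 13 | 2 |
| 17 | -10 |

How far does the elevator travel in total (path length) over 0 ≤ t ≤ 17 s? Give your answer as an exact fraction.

Total distance travelled is ∫|v| dt — sum the magnitudes of each area piece.
0–4 s: v = 0 at t = 36/13 s; triangle areas 162/13 + 32/13 = 194/13 m
4–7 s: |½(-4 + -1)(3)| = 7.5 m
7–10 s: |½(-1 + -2)(3)| = 4.5 m
10–13 s: v = 0 at t = 11.5 s; triangle areas 1.5 + 1.5 = 3 m
13–17 s: v = 0 at t = 41/3 s; triangle areas 2/3 + 50/3 = 52/3 m
Total distance = 1843/39 m

1843/39 m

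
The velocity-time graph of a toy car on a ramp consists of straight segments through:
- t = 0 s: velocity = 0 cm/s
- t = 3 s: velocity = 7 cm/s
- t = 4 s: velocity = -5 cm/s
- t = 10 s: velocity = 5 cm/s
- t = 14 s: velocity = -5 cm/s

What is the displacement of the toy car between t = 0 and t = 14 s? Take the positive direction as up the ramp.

11.5 cm

Displacement is the signed area under the v-t curve.
0–3 s: ½(0 + 7)(3) = 10.5 cm
3–4 s: ½(7 + -5)(1) = 1 cm
4–10 s: ½(-5 + 5)(6) = 0 cm
10–14 s: ½(5 + -5)(4) = 0 cm
Net displacement = 11.5 cm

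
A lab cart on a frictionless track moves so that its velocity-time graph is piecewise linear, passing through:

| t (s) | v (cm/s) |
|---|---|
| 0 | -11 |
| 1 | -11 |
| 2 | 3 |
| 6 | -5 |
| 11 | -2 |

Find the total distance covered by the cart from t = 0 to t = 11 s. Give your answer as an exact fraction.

Total distance travelled is ∫|v| dt — sum the magnitudes of each area piece.
0–1 s: |-11| × 1 = 11 cm
1–2 s: v = 0 at t = 25/14 s; triangle areas 121/28 + 9/28 = 65/14 cm
2–6 s: v = 0 at t = 3.5 s; triangle areas 2.25 + 6.25 = 8.5 cm
6–11 s: |½(-5 + -2)(5)| = 17.5 cm
Total distance = 583/14 cm

583/14 cm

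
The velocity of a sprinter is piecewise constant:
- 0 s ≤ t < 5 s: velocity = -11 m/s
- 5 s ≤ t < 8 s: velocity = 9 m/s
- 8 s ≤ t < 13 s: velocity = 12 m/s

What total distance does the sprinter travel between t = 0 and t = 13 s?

142 m

Total distance travelled is ∫|v| dt — sum the magnitudes of each area piece.
0–5 s: |-11| × 5 = 55 m
5–8 s: |9| × 3 = 27 m
8–13 s: |12| × 5 = 60 m
Total distance = 142 m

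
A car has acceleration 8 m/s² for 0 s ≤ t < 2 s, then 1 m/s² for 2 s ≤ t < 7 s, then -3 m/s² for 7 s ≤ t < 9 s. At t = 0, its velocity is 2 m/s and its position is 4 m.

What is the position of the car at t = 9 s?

On each constant-a segment, Δv = aΔt and Δx = v₀Δt + ½aΔt²; chain segment to segment.
0–2 s: v starts 2 m/s; Δx = 2·2 + ½·8·2² = 20 m; v ends 18 m/s.
2–7 s: v starts 18 m/s; Δx = 18·5 + ½·1·5² = 102.5 m; v ends 23 m/s.
7–9 s: v starts 23 m/s; Δx = 23·2 + ½·-3·2² = 40 m; v ends 17 m/s.
x(9) = 4 + Σ Δx = 166.5 m.

166.5 m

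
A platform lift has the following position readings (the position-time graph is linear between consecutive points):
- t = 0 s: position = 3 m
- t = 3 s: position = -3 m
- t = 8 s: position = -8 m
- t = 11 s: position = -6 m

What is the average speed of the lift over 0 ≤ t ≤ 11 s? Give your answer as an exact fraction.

Average speed = (total path length)/(elapsed time); on a piecewise-linear x-t graph the path length is Σ|Δx|.
0–3 s: |Δx| = |-3 − 3| = 6 m
3–8 s: |Δx| = |-8 − -3| = 5 m
8–11 s: |Δx| = |-6 − -8| = 2 m
Total path = 13 m; average speed = 13/11 = 13/11 m/s.

13/11 m/s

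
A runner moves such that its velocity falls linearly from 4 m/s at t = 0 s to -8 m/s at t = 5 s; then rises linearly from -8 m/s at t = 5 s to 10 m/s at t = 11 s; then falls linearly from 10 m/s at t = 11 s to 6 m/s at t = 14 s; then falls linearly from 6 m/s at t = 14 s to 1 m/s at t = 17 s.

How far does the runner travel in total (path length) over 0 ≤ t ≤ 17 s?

78.5 m

Distance (not displacement) is the total path length: add the absolute areas under v-t.
0–5 s: v = 0 at t = 5/3 s; triangle areas 10/3 + 40/3 = 50/3 m
5–11 s: v = 0 at t = 23/3 s; triangle areas 32/3 + 50/3 = 82/3 m
11–14 s: |½(10 + 6)(3)| = 24 m
14–17 s: |½(6 + 1)(3)| = 10.5 m
Total distance = 78.5 m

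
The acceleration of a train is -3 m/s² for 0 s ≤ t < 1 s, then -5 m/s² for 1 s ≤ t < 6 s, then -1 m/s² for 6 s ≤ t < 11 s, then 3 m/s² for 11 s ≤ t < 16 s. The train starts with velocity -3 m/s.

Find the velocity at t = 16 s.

Δv equals the area under the a-t graph; then v = v₀ + Δv.
0–1 s: -3 × 1 = -3 m/s
1–6 s: -5 × 5 = -25 m/s
6–11 s: -1 × 5 = -5 m/s
11–16 s: 3 × 5 = 15 m/s
Δv = -18 m/s, so v(16) = -3 + (-18) = -21 m/s.

-21 m/s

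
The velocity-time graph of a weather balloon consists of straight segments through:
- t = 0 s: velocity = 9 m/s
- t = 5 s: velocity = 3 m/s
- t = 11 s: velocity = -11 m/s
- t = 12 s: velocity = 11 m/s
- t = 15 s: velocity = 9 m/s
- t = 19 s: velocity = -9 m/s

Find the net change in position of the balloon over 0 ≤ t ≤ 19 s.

Net displacement equals the area under the velocity-time graph (areas below the axis count negative).
0–5 s: ½(9 + 3)(5) = 30 m
5–11 s: ½(3 + -11)(6) = -24 m
11–12 s: ½(-11 + 11)(1) = 0 m
12–15 s: ½(11 + 9)(3) = 30 m
15–19 s: ½(9 + -9)(4) = 0 m
Net displacement = 36 m

36 m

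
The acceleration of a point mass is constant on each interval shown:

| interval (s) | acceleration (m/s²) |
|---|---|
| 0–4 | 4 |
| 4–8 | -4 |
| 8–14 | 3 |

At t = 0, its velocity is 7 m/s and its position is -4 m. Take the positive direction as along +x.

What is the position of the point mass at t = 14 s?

212 m

On each constant-a segment, Δv = aΔt and Δx = v₀Δt + ½aΔt²; chain segment to segment.
0–4 s: v starts 7 m/s; Δx = 7·4 + ½·4·4² = 60 m; v ends 23 m/s.
4–8 s: v starts 23 m/s; Δx = 23·4 + ½·-4·4² = 60 m; v ends 7 m/s.
8–14 s: v starts 7 m/s; Δx = 7·6 + ½·3·6² = 96 m; v ends 25 m/s.
x(14) = -4 + Σ Δx = 212 m.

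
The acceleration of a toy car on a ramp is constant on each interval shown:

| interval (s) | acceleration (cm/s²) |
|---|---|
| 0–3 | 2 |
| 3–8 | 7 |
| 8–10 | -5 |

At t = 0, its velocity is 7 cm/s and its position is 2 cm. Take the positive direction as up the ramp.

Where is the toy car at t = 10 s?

On each constant-a segment, Δv = aΔt and Δx = v₀Δt + ½aΔt²; chain segment to segment.
0–3 s: v starts 7 cm/s; Δx = 7·3 + ½·2·3² = 30 cm; v ends 13 cm/s.
3–8 s: v starts 13 cm/s; Δx = 13·5 + ½·7·5² = 152.5 cm; v ends 48 cm/s.
8–10 s: v starts 48 cm/s; Δx = 48·2 + ½·-5·2² = 86 cm; v ends 38 cm/s.
x(10) = 2 + Σ Δx = 270.5 cm.

270.5 cm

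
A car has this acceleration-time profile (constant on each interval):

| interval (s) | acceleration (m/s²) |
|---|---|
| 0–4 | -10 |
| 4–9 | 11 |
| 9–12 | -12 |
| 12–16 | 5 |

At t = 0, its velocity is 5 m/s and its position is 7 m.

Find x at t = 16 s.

-108.5 m

On each constant-a segment, Δv = aΔt and Δx = v₀Δt + ½aΔt²; chain segment to segment.
0–4 s: v starts 5 m/s; Δx = 5·4 + ½·-10·4² = -60 m; v ends -35 m/s.
4–9 s: v starts -35 m/s; Δx = -35·5 + ½·11·5² = -37.5 m; v ends 20 m/s.
9–12 s: v starts 20 m/s; Δx = 20·3 + ½·-12·3² = 6 m; v ends -16 m/s.
12–16 s: v starts -16 m/s; Δx = -16·4 + ½·5·4² = -24 m; v ends 4 m/s.
x(16) = 7 + Σ Δx = -108.5 m.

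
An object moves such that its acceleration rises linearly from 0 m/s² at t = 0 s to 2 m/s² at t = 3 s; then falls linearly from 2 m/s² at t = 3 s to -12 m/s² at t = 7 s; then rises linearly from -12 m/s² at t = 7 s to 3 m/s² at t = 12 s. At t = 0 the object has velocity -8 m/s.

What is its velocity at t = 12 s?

Δv equals the area under the a-t graph; then v = v₀ + Δv.
0–3 s: ½(0 + 2)(3) = 3 m/s
3–7 s: ½(2 + -12)(4) = -20 m/s
7–12 s: ½(-12 + 3)(5) = -22.5 m/s
Δv = -39.5 m/s, so v(12) = -8 + (-39.5) = -47.5 m/s.

-47.5 m/s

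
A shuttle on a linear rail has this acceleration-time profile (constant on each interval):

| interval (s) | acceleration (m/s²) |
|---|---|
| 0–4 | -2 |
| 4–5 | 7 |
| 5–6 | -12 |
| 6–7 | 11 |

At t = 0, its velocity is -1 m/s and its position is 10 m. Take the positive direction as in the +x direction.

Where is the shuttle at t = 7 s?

-32 m

On each constant-a segment, Δv = aΔt and Δx = v₀Δt + ½aΔt²; chain segment to segment.
0–4 s: v starts -1 m/s; Δx = -1·4 + ½·-2·4² = -20 m; v ends -9 m/s.
4–5 s: v starts -9 m/s; Δx = -9·1 + ½·7·1² = -5.5 m; v ends -2 m/s.
5–6 s: v starts -2 m/s; Δx = -2·1 + ½·-12·1² = -8 m; v ends -14 m/s.
6–7 s: v starts -14 m/s; Δx = -14·1 + ½·11·1² = -8.5 m; v ends -3 m/s.
x(7) = 10 + Σ Δx = -32 m.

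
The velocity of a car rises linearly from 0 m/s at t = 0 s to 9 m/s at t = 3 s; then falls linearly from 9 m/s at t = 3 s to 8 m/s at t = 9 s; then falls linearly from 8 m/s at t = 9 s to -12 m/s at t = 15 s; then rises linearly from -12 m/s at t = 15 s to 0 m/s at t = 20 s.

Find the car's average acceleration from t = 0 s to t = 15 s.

Average acceleration = Δv/Δt = (-12 − 0)/(15 − 0) = -0.8 m/s².

-0.8 m/s²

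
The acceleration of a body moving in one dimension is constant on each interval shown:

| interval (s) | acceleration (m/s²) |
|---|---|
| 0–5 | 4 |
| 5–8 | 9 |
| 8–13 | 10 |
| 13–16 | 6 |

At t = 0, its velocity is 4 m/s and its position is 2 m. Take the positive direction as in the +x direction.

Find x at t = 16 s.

On each constant-a segment, Δv = aΔt and Δx = v₀Δt + ½aΔt²; chain segment to segment.
0–5 s: v starts 4 m/s; Δx = 4·5 + ½·4·5² = 70 m; v ends 24 m/s.
5–8 s: v starts 24 m/s; Δx = 24·3 + ½·9·3² = 112.5 m; v ends 51 m/s.
8–13 s: v starts 51 m/s; Δx = 51·5 + ½·10·5² = 380 m; v ends 101 m/s.
13–16 s: v starts 101 m/s; Δx = 101·3 + ½·6·3² = 330 m; v ends 119 m/s.
x(16) = 2 + Σ Δx = 894.5 m.

894.5 m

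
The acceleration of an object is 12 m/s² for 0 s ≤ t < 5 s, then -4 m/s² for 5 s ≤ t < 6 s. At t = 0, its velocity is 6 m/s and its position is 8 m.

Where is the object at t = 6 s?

252 m

On each constant-a segment, Δv = aΔt and Δx = v₀Δt + ½aΔt²; chain segment to segment.
0–5 s: v starts 6 m/s; Δx = 6·5 + ½·12·5² = 180 m; v ends 66 m/s.
5–6 s: v starts 66 m/s; Δx = 66·1 + ½·-4·1² = 64 m; v ends 62 m/s.
x(6) = 8 + Σ Δx = 252 m.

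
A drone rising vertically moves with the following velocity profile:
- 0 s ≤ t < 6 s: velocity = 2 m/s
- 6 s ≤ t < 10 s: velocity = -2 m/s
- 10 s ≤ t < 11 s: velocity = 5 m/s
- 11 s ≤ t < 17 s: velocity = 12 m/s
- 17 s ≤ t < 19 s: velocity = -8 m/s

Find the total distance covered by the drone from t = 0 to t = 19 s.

Distance (not displacement) is the total path length: add the absolute areas under v-t.
0–6 s: |2| × 6 = 12 m
6–10 s: |-2| × 4 = 8 m
10–11 s: |5| × 1 = 5 m
11–17 s: |12| × 6 = 72 m
17–19 s: |-8| × 2 = 16 m
Total distance = 113 m

113 m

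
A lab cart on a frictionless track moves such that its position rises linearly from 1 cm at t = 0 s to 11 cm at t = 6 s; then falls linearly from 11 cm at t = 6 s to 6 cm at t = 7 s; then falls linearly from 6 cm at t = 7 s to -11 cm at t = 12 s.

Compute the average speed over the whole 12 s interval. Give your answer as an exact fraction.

8/3 cm/s

Average speed = (total path length)/(elapsed time); on a piecewise-linear x-t graph the path length is Σ|Δx|.
0–6 s: |Δx| = |11 − 1| = 10 cm
6–7 s: |Δx| = |6 − 11| = 5 cm
7–12 s: |Δx| = |-11 − 6| = 17 cm
Total path = 32 cm; average speed = 32/12 = 8/3 cm/s.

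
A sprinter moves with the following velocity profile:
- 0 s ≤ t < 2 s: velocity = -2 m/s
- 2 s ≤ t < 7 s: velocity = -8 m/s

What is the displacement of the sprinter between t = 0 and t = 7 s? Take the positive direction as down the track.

-44 m

Net displacement equals the area under the velocity-time graph (areas below the axis count negative).
0–2 s: -2 × 2 = -4 m
2–7 s: -8 × 5 = -40 m
Net displacement = -44 m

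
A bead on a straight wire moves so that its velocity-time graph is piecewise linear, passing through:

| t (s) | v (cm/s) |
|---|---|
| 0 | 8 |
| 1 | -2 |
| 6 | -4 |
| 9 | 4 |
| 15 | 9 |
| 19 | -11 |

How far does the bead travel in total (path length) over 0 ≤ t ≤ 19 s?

83.6 cm

Total distance travelled is ∫|v| dt — sum the magnitudes of each area piece.
0–1 s: v = 0 at t = 0.8 s; triangle areas 3.2 + 0.2 = 3.4 cm
1–6 s: |½(-2 + -4)(5)| = 15 cm
6–9 s: v = 0 at t = 7.5 s; triangle areas 3 + 3 = 6 cm
9–15 s: |½(4 + 9)(6)| = 39 cm
15–19 s: v = 0 at t = 16.8 s; triangle areas 8.1 + 12.1 = 20.2 cm
Total distance = 83.6 cm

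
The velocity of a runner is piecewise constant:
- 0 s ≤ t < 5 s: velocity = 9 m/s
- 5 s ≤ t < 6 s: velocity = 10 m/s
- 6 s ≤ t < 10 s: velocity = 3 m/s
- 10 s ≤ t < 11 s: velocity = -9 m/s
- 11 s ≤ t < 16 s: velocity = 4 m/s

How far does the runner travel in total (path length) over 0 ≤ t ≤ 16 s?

96 m

Total distance travelled is ∫|v| dt — sum the magnitudes of each area piece.
0–5 s: |9| × 5 = 45 m
5–6 s: |10| × 1 = 10 m
6–10 s: |3| × 4 = 12 m
10–11 s: |-9| × 1 = 9 m
11–16 s: |4| × 5 = 20 m
Total distance = 96 m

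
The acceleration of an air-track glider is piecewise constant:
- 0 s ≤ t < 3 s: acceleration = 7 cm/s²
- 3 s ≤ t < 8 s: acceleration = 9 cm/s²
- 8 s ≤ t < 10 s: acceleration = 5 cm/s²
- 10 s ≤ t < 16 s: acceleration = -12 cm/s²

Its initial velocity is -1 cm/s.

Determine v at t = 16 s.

Δv equals the area under the a-t graph; then v = v₀ + Δv.
0–3 s: 7 × 3 = 21 cm/s
3–8 s: 9 × 5 = 45 cm/s
8–10 s: 5 × 2 = 10 cm/s
10–16 s: -12 × 6 = -72 cm/s
Δv = 4 cm/s, so v(16) = -1 + (4) = 3 cm/s.

3 cm/s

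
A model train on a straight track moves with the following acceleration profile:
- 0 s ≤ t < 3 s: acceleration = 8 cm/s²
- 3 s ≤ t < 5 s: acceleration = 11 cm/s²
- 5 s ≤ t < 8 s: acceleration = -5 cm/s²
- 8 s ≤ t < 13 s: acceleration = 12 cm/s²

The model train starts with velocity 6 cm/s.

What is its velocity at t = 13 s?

Δv equals the area under the a-t graph; then v = v₀ + Δv.
0–3 s: 8 × 3 = 24 cm/s
3–5 s: 11 × 2 = 22 cm/s
5–8 s: -5 × 3 = -15 cm/s
8–13 s: 12 × 5 = 60 cm/s
Δv = 91 cm/s, so v(13) = 6 + (91) = 97 cm/s.

97 cm/s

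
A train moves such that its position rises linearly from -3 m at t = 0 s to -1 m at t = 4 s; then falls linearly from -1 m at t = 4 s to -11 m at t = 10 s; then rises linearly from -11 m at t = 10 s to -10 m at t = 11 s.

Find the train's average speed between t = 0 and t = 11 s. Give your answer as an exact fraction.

Average speed = (total path length)/(elapsed time); on a piecewise-linear x-t graph the path length is Σ|Δx|.
0–4 s: |Δx| = |-1 − -3| = 2 m
4–10 s: |Δx| = |-11 − -1| = 10 m
10–11 s: |Δx| = |-10 − -11| = 1 m
Total path = 13 m; average speed = 13/11 = 13/11 m/s.

13/11 m/s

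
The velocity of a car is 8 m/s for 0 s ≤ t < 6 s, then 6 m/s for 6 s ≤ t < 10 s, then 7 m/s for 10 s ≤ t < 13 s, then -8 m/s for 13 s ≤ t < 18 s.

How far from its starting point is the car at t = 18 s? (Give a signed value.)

Net displacement equals the area under the velocity-time graph (areas below the axis count negative).
0–6 s: 8 × 6 = 48 m
6–10 s: 6 × 4 = 24 m
10–13 s: 7 × 3 = 21 m
13–18 s: -8 × 5 = -40 m
Net displacement = 53 m

53 m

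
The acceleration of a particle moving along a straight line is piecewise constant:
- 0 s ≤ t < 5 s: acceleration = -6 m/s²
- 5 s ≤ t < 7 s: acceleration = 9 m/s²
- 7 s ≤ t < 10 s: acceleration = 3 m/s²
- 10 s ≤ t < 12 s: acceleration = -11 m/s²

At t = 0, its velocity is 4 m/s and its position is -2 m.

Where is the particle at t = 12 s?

On each constant-a segment, Δv = aΔt and Δx = v₀Δt + ½aΔt²; chain segment to segment.
0–5 s: v starts 4 m/s; Δx = 4·5 + ½·-6·5² = -55 m; v ends -26 m/s.
5–7 s: v starts -26 m/s; Δx = -26·2 + ½·9·2² = -34 m; v ends -8 m/s.
7–10 s: v starts -8 m/s; Δx = -8·3 + ½·3·3² = -10.5 m; v ends 1 m/s.
10–12 s: v starts 1 m/s; Δx = 1·2 + ½·-11·2² = -20 m; v ends -21 m/s.
x(12) = -2 + Σ Δx = -121.5 m.

-121.5 m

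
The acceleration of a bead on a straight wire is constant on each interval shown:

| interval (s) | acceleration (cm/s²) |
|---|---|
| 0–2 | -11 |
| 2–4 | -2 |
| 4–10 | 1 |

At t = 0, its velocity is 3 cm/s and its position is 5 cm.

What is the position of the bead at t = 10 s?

On each constant-a segment, Δv = aΔt and Δx = v₀Δt + ½aΔt²; chain segment to segment.
0–2 s: v starts 3 cm/s; Δx = 3·2 + ½·-11·2² = -16 cm; v ends -19 cm/s.
2–4 s: v starts -19 cm/s; Δx = -19·2 + ½·-2·2² = -42 cm; v ends -23 cm/s.
4–10 s: v starts -23 cm/s; Δx = -23·6 + ½·1·6² = -120 cm; v ends -17 cm/s.
x(10) = 5 + Σ Δx = -173 cm.

-173 cm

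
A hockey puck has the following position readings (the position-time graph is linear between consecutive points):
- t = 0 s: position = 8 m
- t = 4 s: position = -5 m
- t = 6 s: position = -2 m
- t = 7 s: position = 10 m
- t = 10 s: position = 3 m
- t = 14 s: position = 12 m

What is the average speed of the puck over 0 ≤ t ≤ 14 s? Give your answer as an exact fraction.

Average speed = (total path length)/(elapsed time); on a piecewise-linear x-t graph the path length is Σ|Δx|.
0–4 s: |Δx| = |-5 − 8| = 13 m
4–6 s: |Δx| = |-2 − -5| = 3 m
6–7 s: |Δx| = |10 − -2| = 12 m
7–10 s: |Δx| = |3 − 10| = 7 m
10–14 s: |Δx| = |12 − 3| = 9 m
Total path = 44 m; average speed = 44/14 = 22/7 m/s.

22/7 m/s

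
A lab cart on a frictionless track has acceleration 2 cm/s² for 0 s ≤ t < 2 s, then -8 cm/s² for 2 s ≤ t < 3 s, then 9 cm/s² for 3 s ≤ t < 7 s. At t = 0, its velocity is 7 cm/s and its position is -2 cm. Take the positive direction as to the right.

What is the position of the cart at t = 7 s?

107 cm

On each constant-a segment, Δv = aΔt and Δx = v₀Δt + ½aΔt²; chain segment to segment.
0–2 s: v starts 7 cm/s; Δx = 7·2 + ½·2·2² = 18 cm; v ends 11 cm/s.
2–3 s: v starts 11 cm/s; Δx = 11·1 + ½·-8·1² = 7 cm; v ends 3 cm/s.
3–7 s: v starts 3 cm/s; Δx = 3·4 + ½·9·4² = 84 cm; v ends 39 cm/s.
x(7) = -2 + Σ Δx = 107 cm.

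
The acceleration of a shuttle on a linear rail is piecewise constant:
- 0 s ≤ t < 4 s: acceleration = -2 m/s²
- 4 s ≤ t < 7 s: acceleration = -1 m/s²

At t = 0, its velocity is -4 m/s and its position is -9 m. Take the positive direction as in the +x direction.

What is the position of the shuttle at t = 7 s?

On each constant-a segment, Δv = aΔt and Δx = v₀Δt + ½aΔt²; chain segment to segment.
0–4 s: v starts -4 m/s; Δx = -4·4 + ½·-2·4² = -32 m; v ends -12 m/s.
4–7 s: v starts -12 m/s; Δx = -12·3 + ½·-1·3² = -40.5 m; v ends -15 m/s.
x(7) = -9 + Σ Δx = -81.5 m.

-81.5 m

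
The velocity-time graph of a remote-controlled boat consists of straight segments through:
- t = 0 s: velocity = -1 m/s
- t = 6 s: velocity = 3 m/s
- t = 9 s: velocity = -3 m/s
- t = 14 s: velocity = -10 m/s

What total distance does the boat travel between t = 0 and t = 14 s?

Distance (not displacement) is the total path length: add the absolute areas under v-t.
0–6 s: v = 0 at t = 1.5 s; triangle areas 0.75 + 6.75 = 7.5 m
6–9 s: v = 0 at t = 7.5 s; triangle areas 2.25 + 2.25 = 4.5 m
9–14 s: |½(-3 + -10)(5)| = 32.5 m
Total distance = 44.5 m

44.5 m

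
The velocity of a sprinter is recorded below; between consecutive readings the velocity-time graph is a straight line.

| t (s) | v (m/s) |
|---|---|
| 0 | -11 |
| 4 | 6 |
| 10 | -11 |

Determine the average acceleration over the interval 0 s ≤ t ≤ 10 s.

0 m/s²

Average acceleration = Δv/Δt = (-11 − -11)/(10 − 0) = 0 m/s².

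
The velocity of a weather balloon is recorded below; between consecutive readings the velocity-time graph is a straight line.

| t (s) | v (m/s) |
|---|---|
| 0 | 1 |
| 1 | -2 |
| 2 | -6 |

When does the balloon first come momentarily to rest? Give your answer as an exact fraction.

v changes sign on 0–1 s (from 1 to -2); the graph is linear there, so v = 0 at t = 0 + (-1)·(1 − 0)/(-2 − 1) = 1/3 s.

t = 1/3 s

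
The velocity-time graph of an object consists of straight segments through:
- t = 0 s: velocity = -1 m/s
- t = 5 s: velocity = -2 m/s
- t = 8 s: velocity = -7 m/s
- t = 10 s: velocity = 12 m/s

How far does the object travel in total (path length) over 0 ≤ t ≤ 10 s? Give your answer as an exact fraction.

Total distance travelled is ∫|v| dt — sum the magnitudes of each area piece.
0–5 s: |½(-1 + -2)(5)| = 7.5 m
5–8 s: |½(-2 + -7)(3)| = 13.5 m
8–10 s: v = 0 at t = 166/19 s; triangle areas 49/19 + 144/19 = 193/19 m
Total distance = 592/19 m

592/19 m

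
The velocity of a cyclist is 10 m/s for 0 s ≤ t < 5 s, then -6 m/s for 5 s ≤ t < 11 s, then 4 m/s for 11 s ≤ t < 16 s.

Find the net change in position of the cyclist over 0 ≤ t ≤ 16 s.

34 m

Displacement is the signed area under the v-t curve.
0–5 s: 10 × 5 = 50 m
5–11 s: -6 × 6 = -36 m
11–16 s: 4 × 5 = 20 m
Net displacement = 34 m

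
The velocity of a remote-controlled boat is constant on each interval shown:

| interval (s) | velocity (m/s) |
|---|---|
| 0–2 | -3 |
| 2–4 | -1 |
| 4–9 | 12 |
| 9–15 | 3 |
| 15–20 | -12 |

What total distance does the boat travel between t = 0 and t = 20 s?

Distance (not displacement) is the total path length: add the absolute areas under v-t.
0–2 s: |-3| × 2 = 6 m
2–4 s: |-1| × 2 = 2 m
4–9 s: |12| × 5 = 60 m
9–15 s: |3| × 6 = 18 m
15–20 s: |-12| × 5 = 60 m
Total distance = 146 m

146 m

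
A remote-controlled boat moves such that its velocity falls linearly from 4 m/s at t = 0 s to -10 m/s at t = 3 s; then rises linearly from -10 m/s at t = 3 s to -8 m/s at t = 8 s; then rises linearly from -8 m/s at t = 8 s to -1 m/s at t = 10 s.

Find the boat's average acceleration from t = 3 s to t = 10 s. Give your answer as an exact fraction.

9/7 m/s²

Average acceleration = Δv/Δt = (-1 − -10)/(10 − 3) = 9/7 m/s².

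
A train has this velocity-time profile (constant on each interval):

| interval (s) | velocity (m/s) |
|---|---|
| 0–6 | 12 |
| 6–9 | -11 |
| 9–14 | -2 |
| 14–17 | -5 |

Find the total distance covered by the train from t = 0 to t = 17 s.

Distance (not displacement) is the total path length: add the absolute areas under v-t.
0–6 s: |12| × 6 = 72 m
6–9 s: |-11| × 3 = 33 m
9–14 s: |-2| × 5 = 10 m
14–17 s: |-5| × 3 = 15 m
Total distance = 130 m

130 m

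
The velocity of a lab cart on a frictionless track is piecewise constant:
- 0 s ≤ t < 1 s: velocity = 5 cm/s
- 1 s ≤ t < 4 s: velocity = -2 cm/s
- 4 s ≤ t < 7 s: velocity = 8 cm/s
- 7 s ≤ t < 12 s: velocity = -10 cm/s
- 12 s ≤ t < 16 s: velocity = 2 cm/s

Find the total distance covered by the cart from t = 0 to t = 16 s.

93 cm

Distance (not displacement) is the total path length: add the absolute areas under v-t.
0–1 s: |5| × 1 = 5 cm
1–4 s: |-2| × 3 = 6 cm
4–7 s: |8| × 3 = 24 cm
7–12 s: |-10| × 5 = 50 cm
12–16 s: |2| × 4 = 8 cm
Total distance = 93 cm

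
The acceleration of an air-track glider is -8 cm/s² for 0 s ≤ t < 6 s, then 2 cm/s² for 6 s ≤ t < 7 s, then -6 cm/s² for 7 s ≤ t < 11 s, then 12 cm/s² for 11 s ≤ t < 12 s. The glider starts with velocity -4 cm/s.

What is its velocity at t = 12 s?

-62 cm/s

Δv equals the area under the a-t graph; then v = v₀ + Δv.
0–6 s: -8 × 6 = -48 cm/s
6–7 s: 2 × 1 = 2 cm/s
7–11 s: -6 × 4 = -24 cm/s
11–12 s: 12 × 1 = 12 cm/s
Δv = -58 cm/s, so v(12) = -4 + (-58) = -62 cm/s.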